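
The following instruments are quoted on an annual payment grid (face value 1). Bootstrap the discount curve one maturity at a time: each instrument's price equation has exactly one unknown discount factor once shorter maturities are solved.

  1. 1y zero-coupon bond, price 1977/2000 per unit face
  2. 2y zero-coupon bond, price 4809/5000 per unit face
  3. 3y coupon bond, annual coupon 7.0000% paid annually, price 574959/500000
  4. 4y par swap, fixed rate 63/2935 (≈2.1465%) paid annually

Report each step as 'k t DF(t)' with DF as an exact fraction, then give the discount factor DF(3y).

step 1 [1y] zero: DF = P = 1977/2000 ≈ 0.988500
step 2 [2y] zero: DF = P = 4809/5000 ≈ 0.961800
step 3 [3y] bond c/1=7/100: DF=(574959/500000 − 7/100·(0.988500+0.961800))/(1+7/100) = 9471/10000 ≈ 0.947100
step 4 [4y] swap r/1=63/2935: DF=(1 − 63/2935·(0.988500+0.961800+0.947100))/(1+63/2935) = 9181/10000 ≈ 0.918100

1 1 1977/2000
2 2 4809/5000
3 3 9471/10000
4 4 9181/10000
DF(3y) = 9471/10000 ≈ 0.947100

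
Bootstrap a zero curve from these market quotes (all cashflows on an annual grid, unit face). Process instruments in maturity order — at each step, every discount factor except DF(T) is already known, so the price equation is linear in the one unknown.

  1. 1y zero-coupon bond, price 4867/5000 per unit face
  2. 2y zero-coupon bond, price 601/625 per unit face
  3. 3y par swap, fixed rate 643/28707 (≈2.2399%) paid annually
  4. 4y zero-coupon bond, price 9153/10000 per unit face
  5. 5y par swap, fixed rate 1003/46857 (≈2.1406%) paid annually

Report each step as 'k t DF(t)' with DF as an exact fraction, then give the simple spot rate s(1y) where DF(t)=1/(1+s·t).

step 1 [1y] zero: DF = P = 4867/5000 ≈ 0.973400
step 2 [2y] zero: DF = P = 601/625 ≈ 0.961600
step 3 [3y] swap r/1=643/28707: DF=(1 − 643/28707·(0.973400+0.961600))/(1+643/28707) = 9357/10000 ≈ 0.935700
step 4 [4y] zero: DF = P = 9153/10000 ≈ 0.915300
step 5 [5y] swap r/1=1003/46857: DF=(1 − 1003/46857·(0.973400+0.961600+0.935700+0.915300))/(1+1003/46857) = 8997/10000 ≈ 0.899700

1 1 4867/5000
2 2 601/625
3 3 9357/10000
4 4 9153/10000
5 5 8997/10000
s(1y) = (1/(4867/5000) − 1)/(1) = 133/4867 ≈ 2.7327%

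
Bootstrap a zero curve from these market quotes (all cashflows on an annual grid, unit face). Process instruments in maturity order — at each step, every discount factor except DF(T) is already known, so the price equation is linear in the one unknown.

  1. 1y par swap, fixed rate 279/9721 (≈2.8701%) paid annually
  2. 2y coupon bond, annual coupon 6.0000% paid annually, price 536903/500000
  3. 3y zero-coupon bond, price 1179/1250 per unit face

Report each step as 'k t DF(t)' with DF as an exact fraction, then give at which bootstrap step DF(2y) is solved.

step 1 [1y] swap r/1=279/9721: DF=(1 − 279/9721·(0))/(1+279/9721) = 9721/10000 ≈ 0.972100
step 2 [2y] bond c/1=3/50: DF=(536903/500000 − 3/50·(0.972100))/(1+3/50) = 479/500 ≈ 0.958000
step 3 [3y] zero: DF = P = 1179/1250 ≈ 0.943200

1 1 9721/10000
2 2 479/500
3 3 1179/1250
DF(2y) is solved at step 2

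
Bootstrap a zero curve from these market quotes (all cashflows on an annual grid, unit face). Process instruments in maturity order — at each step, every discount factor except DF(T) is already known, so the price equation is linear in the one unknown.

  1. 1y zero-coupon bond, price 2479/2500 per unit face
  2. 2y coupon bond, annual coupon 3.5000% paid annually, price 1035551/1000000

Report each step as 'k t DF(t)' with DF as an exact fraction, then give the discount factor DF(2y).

step 1 [1y] zero: DF = P = 2479/2500 ≈ 0.991600
step 2 [2y] bond c/1=7/200: DF=(1035551/1000000 − 7/200·(0.991600))/(1+7/200) = 967/1000 ≈ 0.967000

1 1 2479/2500
2 2 967/1000
DF(2y) = 967/1000 ≈ 0.967000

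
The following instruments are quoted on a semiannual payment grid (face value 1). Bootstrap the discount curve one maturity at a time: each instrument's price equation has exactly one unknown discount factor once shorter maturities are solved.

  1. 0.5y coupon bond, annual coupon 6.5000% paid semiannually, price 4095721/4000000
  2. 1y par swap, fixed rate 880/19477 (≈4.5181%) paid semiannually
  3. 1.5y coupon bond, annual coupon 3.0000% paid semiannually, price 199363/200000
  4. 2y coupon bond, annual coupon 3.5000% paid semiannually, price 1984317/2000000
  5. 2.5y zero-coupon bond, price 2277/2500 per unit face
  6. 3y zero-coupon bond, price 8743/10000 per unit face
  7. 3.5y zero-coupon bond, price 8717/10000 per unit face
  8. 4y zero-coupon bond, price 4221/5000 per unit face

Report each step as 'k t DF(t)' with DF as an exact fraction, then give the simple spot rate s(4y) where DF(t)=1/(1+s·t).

1 1/2 9917/10000
2 1 239/250
3 3/2 9533/10000
4 2 2313/2500
5 5/2 2277/2500
6 3 8743/10000
7 7/2 8717/10000
8 4 4221/5000
s(4y) = (1/(4221/5000) − 1)/(4) = 779/16884 ≈ 4.6138%

step 1 [0.5y] bond c/2=13/400: DF=(4095721/4000000 − 13/400·(0))/(1+13/400) = 9917/10000 ≈ 0.991700
step 2 [1y] swap r/2=440/19477: DF=(1 − 440/19477·(0.991700))/(1+440/19477) = 239/250 ≈ 0.956000
step 3 [1.5y] bond c/2=3/200: DF=(199363/200000 − 3/200·(0.991700+0.956000))/(1+3/200) = 9533/10000 ≈ 0.953300
step 4 [2y] bond c/2=7/400: DF=(1984317/2000000 − 7/400·(0.991700+0.956000+0.953300))/(1+7/400) = 2313/2500 ≈ 0.925200
step 5 [2.5y] zero: DF = P = 2277/2500 ≈ 0.910800
step 6 [3y] zero: DF = P = 8743/10000 ≈ 0.874300
step 7 [3.5y] zero: DF = P = 8717/10000 ≈ 0.871700
step 8 [4y] zero: DF = P = 4221/5000 ≈ 0.844200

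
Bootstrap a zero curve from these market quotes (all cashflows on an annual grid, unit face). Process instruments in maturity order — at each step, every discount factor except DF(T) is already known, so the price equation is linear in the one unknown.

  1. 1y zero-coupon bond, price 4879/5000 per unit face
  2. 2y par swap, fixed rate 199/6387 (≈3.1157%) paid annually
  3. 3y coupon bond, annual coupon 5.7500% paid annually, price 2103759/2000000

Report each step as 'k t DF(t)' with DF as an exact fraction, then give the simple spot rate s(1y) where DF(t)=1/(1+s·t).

step 1 [1y] zero: DF = P = 4879/5000 ≈ 0.975800
step 2 [2y] swap r/1=199/6387: DF=(1 − 199/6387·(0.975800))/(1+199/6387) = 9403/10000 ≈ 0.940300
step 3 [3y] bond c/1=23/400: DF=(2103759/2000000 − 23/400·(0.975800+0.940300))/(1+23/400) = 1781/2000 ≈ 0.890500

1 1 4879/5000
2 2 9403/10000
3 3 1781/2000
s(1y) = (1/(4879/5000) − 1)/(1) = 121/4879 ≈ 2.4800%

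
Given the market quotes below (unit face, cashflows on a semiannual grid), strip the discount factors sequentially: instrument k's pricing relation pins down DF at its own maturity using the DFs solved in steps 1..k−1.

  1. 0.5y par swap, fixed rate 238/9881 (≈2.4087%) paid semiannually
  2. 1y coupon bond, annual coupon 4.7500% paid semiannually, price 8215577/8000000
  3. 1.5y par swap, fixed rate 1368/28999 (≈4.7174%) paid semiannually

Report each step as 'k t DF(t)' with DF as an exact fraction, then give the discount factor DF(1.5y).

1 1/2 9881/10000
2 1 4901/5000
3 3/2 2329/2500
DF(1.5y) = 2329/2500 ≈ 0.931600

step 1 [0.5y] swap r/2=119/9881: DF=(1 − 119/9881·(0))/(1+119/9881) = 9881/10000 ≈ 0.988100
step 2 [1y] bond c/2=19/800: DF=(8215577/8000000 − 19/800·(0.988100))/(1+19/800) = 4901/5000 ≈ 0.980200
step 3 [1.5y] swap r/2=684/28999: DF=(1 − 684/28999·(0.988100+0.980200))/(1+684/28999) = 2329/2500 ≈ 0.931600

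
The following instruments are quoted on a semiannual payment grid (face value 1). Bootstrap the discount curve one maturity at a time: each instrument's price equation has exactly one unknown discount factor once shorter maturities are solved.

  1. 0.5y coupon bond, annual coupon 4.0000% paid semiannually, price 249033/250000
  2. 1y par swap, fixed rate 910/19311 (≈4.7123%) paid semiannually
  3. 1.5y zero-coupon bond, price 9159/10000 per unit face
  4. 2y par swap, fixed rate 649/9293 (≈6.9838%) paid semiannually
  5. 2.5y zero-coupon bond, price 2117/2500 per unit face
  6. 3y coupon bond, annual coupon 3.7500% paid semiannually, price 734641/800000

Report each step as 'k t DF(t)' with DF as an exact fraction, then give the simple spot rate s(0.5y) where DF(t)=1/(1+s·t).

step 1 [0.5y] bond c/2=1/50: DF=(249033/250000 − 1/50·(0))/(1+1/50) = 4883/5000 ≈ 0.976600
step 2 [1y] swap r/2=455/19311: DF=(1 − 455/19311·(0.976600))/(1+455/19311) = 1909/2000 ≈ 0.954500
step 3 [1.5y] zero: DF = P = 9159/10000 ≈ 0.915900
step 4 [2y] swap r/2=649/18586: DF=(1 − 649/18586·(0.976600+0.954500+0.915900))/(1+649/18586) = 4351/5000 ≈ 0.870200
step 5 [2.5y] zero: DF = P = 2117/2500 ≈ 0.846800
step 6 [3y] bond c/2=3/160: DF=(734641/800000 − 3/160·(0.976600+0.954500+0.915900+0.870200+0.846800))/(1+3/160) = 4087/5000 ≈ 0.817400

1 1/2 4883/5000
2 1 1909/2000
3 3/2 9159/10000
4 2 4351/5000
5 5/2 2117/2500
6 3 4087/5000
s(0.5y) = (1/(4883/5000) − 1)/(1/2) = 234/4883 ≈ 4.7921%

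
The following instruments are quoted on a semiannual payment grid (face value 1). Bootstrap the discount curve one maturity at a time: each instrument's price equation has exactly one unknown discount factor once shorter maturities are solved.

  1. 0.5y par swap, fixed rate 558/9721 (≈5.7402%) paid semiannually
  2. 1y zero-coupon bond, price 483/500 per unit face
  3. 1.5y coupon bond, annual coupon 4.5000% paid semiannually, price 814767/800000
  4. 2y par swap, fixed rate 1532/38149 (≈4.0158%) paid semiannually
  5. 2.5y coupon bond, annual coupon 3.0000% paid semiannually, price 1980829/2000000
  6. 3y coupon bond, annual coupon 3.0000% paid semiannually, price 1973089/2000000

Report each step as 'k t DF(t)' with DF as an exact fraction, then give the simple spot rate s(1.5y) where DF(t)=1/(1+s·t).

step 1 [0.5y] swap r/2=279/9721: DF=(1 − 279/9721·(0))/(1+279/9721) = 9721/10000 ≈ 0.972100
step 2 [1y] zero: DF = P = 483/500 ≈ 0.966000
step 3 [1.5y] bond c/2=9/400: DF=(814767/800000 − 9/400·(0.972100+0.966000))/(1+9/400) = 4767/5000 ≈ 0.953400
step 4 [2y] swap r/2=766/38149: DF=(1 − 766/38149·(0.972100+0.966000+0.953400))/(1+766/38149) = 4617/5000 ≈ 0.923400
step 5 [2.5y] bond c/2=3/200: DF=(1980829/2000000 − 3/200·(0.972100+0.966000+0.953400+0.923400))/(1+3/200) = 4597/5000 ≈ 0.919400
step 6 [3y] bond c/2=3/200: DF=(1973089/2000000 − 3/200·(0.972100+0.966000+0.953400+0.923400+0.919400))/(1+3/200) = 451/500 ≈ 0.902000

1 1/2 9721/10000
2 1 483/500
3 3/2 4767/5000
4 2 4617/5000
5 5/2 4597/5000
6 3 451/500
s(1.5y) = (1/(4767/5000) − 1)/(3/2) = 466/14301 ≈ 3.2585%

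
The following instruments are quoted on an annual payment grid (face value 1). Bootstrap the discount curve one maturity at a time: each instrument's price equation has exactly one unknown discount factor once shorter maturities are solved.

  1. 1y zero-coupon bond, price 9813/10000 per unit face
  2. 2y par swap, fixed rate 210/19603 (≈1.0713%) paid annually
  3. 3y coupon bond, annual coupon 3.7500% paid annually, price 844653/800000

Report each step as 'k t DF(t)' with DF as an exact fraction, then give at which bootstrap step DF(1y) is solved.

step 1 [1y] zero: DF = P = 9813/10000 ≈ 0.981300
step 2 [2y] swap r/1=210/19603: DF=(1 − 210/19603·(0.981300))/(1+210/19603) = 979/1000 ≈ 0.979000
step 3 [3y] bond c/1=3/80: DF=(844653/800000 − 3/80·(0.981300+0.979000))/(1+3/80) = 2367/2500 ≈ 0.946800

1 1 9813/10000
2 2 979/1000
3 3 2367/2500
DF(1y) is solved at step 1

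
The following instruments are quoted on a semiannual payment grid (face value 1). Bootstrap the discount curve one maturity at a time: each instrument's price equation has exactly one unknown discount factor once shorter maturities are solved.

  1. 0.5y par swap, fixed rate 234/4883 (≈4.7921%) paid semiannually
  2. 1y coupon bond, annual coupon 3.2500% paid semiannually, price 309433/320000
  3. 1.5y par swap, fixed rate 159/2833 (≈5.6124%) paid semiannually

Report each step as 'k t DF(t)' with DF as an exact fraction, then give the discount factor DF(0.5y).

step 1 [0.5y] swap r/2=117/4883: DF=(1 − 117/4883·(0))/(1+117/4883) = 4883/5000 ≈ 0.976600
step 2 [1y] bond c/2=13/800: DF=(309433/320000 − 13/800·(0.976600))/(1+13/800) = 9359/10000 ≈ 0.935900
step 3 [1.5y] swap r/2=159/5666: DF=(1 − 159/5666·(0.976600+0.935900))/(1+159/5666) = 1841/2000 ≈ 0.920500

1 1/2 4883/5000
2 1 9359/10000
3 3/2 1841/2000
DF(0.5y) = 4883/5000 ≈ 0.976600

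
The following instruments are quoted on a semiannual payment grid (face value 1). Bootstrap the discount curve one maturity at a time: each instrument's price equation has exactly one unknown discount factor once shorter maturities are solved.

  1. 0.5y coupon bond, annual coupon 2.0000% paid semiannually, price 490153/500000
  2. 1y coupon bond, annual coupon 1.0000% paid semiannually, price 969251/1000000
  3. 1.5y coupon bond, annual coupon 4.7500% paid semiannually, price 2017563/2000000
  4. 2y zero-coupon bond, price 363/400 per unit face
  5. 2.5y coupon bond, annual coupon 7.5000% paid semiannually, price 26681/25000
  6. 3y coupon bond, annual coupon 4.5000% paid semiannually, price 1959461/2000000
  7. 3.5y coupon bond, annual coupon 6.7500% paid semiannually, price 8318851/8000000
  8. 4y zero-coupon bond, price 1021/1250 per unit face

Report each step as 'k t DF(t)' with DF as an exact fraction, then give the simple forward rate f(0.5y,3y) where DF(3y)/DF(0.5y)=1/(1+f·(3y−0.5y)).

1 1/2 4853/5000
2 1 2399/2500
3 3/2 4703/5000
4 2 363/400
5 5/2 8921/10000
6 3 4277/5000
7 7/2 1651/2000
8 4 1021/1250
f(0.5y,3y) = ((4853/5000)/(4277/5000) − 1)/(5/2) = 1152/21385 ≈ 5.3870%

step 1 [0.5y] bond c/2=1/100: DF=(490153/500000 − 1/100·(0))/(1+1/100) = 4853/5000 ≈ 0.970600
step 2 [1y] bond c/2=1/200: DF=(969251/1000000 − 1/200·(0.970600))/(1+1/200) = 2399/2500 ≈ 0.959600
step 3 [1.5y] bond c/2=19/800: DF=(2017563/2000000 − 19/800·(0.970600+0.959600))/(1+19/800) = 4703/5000 ≈ 0.940600
step 4 [2y] zero: DF = P = 363/400 ≈ 0.907500
step 5 [2.5y] bond c/2=3/80: DF=(26681/25000 − 3/80·(0.970600+0.959600+0.940600+0.907500))/(1+3/80) = 8921/10000 ≈ 0.892100
step 6 [3y] bond c/2=9/400: DF=(1959461/2000000 − 9/400·(0.970600+0.959600+0.940600+0.907500+0.892100))/(1+9/400) = 4277/5000 ≈ 0.855400
step 7 [3.5y] bond c/2=27/800: DF=(8318851/8000000 − 27/800·(0.970600+0.959600+0.940600+0.907500+0.892100+0.855400))/(1+27/800) = 1651/2000 ≈ 0.825500
step 8 [4y] zero: DF = P = 1021/1250 ≈ 0.816800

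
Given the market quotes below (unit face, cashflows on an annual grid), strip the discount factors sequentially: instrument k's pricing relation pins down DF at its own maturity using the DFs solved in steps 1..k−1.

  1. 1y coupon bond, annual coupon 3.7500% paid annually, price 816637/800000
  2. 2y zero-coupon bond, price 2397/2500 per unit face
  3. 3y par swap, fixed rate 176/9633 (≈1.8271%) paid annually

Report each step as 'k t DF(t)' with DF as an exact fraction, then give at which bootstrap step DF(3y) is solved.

1 1 9839/10000
2 2 2397/2500
3 3 592/625
DF(3y) is solved at step 3

step 1 [1y] bond c/1=3/80: DF=(816637/800000 − 3/80·(0))/(1+3/80) = 9839/10000 ≈ 0.983900
step 2 [2y] zero: DF = P = 2397/2500 ≈ 0.958800
step 3 [3y] swap r/1=176/9633: DF=(1 − 176/9633·(0.983900+0.958800))/(1+176/9633) = 592/625 ≈ 0.947200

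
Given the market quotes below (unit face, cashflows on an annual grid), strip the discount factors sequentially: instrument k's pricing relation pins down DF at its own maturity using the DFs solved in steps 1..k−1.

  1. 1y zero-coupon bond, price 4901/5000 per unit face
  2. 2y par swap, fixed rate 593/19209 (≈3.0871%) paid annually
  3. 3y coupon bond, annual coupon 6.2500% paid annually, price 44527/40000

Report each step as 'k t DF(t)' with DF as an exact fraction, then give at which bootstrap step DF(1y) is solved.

step 1 [1y] zero: DF = P = 4901/5000 ≈ 0.980200
step 2 [2y] swap r/1=593/19209: DF=(1 − 593/19209·(0.980200))/(1+593/19209) = 9407/10000 ≈ 0.940700
step 3 [3y] bond c/1=1/16: DF=(44527/40000 − 1/16·(0.980200+0.940700))/(1+1/16) = 9347/10000 ≈ 0.934700

1 1 4901/5000
2 2 9407/10000
3 3 9347/10000
DF(1y) is solved at step 1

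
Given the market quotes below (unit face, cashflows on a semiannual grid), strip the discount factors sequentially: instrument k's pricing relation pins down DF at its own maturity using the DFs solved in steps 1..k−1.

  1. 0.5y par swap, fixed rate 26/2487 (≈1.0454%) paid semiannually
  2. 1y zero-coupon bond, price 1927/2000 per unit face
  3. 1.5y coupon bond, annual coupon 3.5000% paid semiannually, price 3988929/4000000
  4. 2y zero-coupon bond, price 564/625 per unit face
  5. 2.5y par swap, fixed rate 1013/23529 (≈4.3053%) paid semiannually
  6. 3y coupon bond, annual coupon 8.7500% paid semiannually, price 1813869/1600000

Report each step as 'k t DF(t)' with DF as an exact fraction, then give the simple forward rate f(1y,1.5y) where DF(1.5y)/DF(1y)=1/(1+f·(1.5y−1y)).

1 1/2 2487/2500
2 1 1927/2000
3 3/2 1183/1250
4 2 564/625
5 5/2 8987/10000
6 3 8889/10000
f(1y,1.5y) = ((1927/2000)/(1183/1250) − 1)/(1/2) = 171/4732 ≈ 3.6137%

step 1 [0.5y] swap r/2=13/2487: DF=(1 − 13/2487·(0))/(1+13/2487) = 2487/2500 ≈ 0.994800
step 2 [1y] zero: DF = P = 1927/2000 ≈ 0.963500
step 3 [1.5y] bond c/2=7/400: DF=(3988929/4000000 − 7/400·(0.994800+0.963500))/(1+7/400) = 1183/1250 ≈ 0.946400
step 4 [2y] zero: DF = P = 564/625 ≈ 0.902400
step 5 [2.5y] swap r/2=1013/47058: DF=(1 − 1013/47058·(0.994800+0.963500+0.946400+0.902400))/(1+1013/47058) = 8987/10000 ≈ 0.898700
step 6 [3y] bond c/2=7/160: DF=(1813869/1600000 − 7/160·(0.994800+0.963500+0.946400+0.902400+0.898700))/(1+7/160) = 8889/10000 ≈ 0.888900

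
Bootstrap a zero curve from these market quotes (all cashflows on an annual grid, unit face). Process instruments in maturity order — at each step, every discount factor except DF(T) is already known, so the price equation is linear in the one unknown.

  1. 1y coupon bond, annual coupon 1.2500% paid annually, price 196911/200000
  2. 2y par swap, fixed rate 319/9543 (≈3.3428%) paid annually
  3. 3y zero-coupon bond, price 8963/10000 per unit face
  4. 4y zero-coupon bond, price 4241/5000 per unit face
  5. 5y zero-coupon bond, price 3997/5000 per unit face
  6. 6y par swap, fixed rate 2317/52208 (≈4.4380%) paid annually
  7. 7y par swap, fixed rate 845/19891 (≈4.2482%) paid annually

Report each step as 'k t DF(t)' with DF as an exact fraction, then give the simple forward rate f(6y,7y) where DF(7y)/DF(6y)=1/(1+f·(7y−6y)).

1 1 2431/2500
2 2 4681/5000
3 3 8963/10000
4 4 4241/5000
5 5 3997/5000
6 6 7683/10000
7 7 1493/2000
f(6y,7y) = ((7683/10000)/(1493/2000) − 1)/(1) = 218/7465 ≈ 2.9203%

step 1 [1y] bond c/1=1/80: DF=(196911/200000 − 1/80·(0))/(1+1/80) = 2431/2500 ≈ 0.972400
step 2 [2y] swap r/1=319/9543: DF=(1 − 319/9543·(0.972400))/(1+319/9543) = 4681/5000 ≈ 0.936200
step 3 [3y] zero: DF = P = 8963/10000 ≈ 0.896300
step 4 [4y] zero: DF = P = 4241/5000 ≈ 0.848200
step 5 [5y] zero: DF = P = 3997/5000 ≈ 0.799400
step 6 [6y] swap r/1=2317/52208: DF=(1 − 2317/52208·(0.972400+0.936200+0.896300+0.848200+0.799400))/(1+2317/52208) = 7683/10000 ≈ 0.768300
step 7 [7y] swap r/1=845/19891: DF=(1 − 845/19891·(0.972400+0.936200+0.896300+0.848200+0.799400+0.768300))/(1+845/19891) = 1493/2000 ≈ 0.746500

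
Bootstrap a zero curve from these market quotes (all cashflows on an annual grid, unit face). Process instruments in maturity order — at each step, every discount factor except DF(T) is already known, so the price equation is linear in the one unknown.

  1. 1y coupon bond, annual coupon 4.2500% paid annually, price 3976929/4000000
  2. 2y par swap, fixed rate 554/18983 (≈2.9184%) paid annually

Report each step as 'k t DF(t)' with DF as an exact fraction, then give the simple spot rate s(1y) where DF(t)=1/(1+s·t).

step 1 [1y] bond c/1=17/400: DF=(3976929/4000000 − 17/400·(0))/(1+17/400) = 9537/10000 ≈ 0.953700
step 2 [2y] swap r/1=554/18983: DF=(1 − 554/18983·(0.953700))/(1+554/18983) = 4723/5000 ≈ 0.944600

1 1 9537/10000
2 2 4723/5000
s(1y) = (1/(9537/10000) − 1)/(1) = 463/9537 ≈ 4.8548%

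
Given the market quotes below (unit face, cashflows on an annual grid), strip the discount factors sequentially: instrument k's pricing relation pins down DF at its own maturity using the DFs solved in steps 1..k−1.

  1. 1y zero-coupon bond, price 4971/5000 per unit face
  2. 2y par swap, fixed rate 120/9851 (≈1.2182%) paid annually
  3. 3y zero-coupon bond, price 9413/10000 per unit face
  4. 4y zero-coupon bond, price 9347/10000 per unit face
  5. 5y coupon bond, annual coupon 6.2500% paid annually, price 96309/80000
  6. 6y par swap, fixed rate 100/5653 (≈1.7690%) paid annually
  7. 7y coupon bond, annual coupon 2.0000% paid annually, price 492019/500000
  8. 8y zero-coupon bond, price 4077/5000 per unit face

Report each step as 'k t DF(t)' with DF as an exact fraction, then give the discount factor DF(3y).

step 1 [1y] zero: DF = P = 4971/5000 ≈ 0.994200
step 2 [2y] swap r/1=120/9851: DF=(1 − 120/9851·(0.994200))/(1+120/9851) = 122/125 ≈ 0.976000
step 3 [3y] zero: DF = P = 9413/10000 ≈ 0.941300
step 4 [4y] zero: DF = P = 9347/10000 ≈ 0.934700
step 5 [5y] bond c/1=1/16: DF=(96309/80000 − 1/16·(0.994200+0.976000+0.941300+0.934700))/(1+1/16) = 2267/2500 ≈ 0.906800
step 6 [6y] swap r/1=100/5653: DF=(1 − 100/5653·(0.994200+0.976000+0.941300+0.934700+0.906800))/(1+100/5653) = 9/10 ≈ 0.900000
step 7 [7y] bond c/1=1/50: DF=(492019/500000 − 1/50·(0.994200+0.976000+0.941300+0.934700+0.906800+0.900000))/(1+1/50) = 8539/10000 ≈ 0.853900
step 8 [8y] zero: DF = P = 4077/5000 ≈ 0.815400

1 1 4971/5000
2 2 122/125
3 3 9413/10000
4 4 9347/10000
5 5 2267/2500
6 6 9/10
7 7 8539/10000
8 8 4077/5000
DF(3y) = 9413/10000 ≈ 0.941300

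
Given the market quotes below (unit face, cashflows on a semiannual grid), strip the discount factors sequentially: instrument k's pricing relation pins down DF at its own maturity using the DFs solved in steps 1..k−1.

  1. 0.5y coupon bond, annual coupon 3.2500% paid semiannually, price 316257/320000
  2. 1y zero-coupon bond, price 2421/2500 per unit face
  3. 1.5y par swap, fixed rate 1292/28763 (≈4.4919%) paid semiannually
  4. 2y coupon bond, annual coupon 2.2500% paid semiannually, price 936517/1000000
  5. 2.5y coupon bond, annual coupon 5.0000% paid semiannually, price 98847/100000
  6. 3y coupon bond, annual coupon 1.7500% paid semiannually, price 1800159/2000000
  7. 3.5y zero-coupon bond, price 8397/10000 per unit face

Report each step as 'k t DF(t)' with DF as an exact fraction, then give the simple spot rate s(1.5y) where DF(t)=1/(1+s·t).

step 1 [0.5y] bond c/2=13/800: DF=(316257/320000 − 13/800·(0))/(1+13/800) = 389/400 ≈ 0.972500
step 2 [1y] zero: DF = P = 2421/2500 ≈ 0.968400
step 3 [1.5y] swap r/2=646/28763: DF=(1 − 646/28763·(0.972500+0.968400))/(1+646/28763) = 4677/5000 ≈ 0.935400
step 4 [2y] bond c/2=9/800: DF=(936517/1000000 − 9/800·(0.972500+0.968400+0.935400))/(1+9/800) = 8941/10000 ≈ 0.894100
step 5 [2.5y] bond c/2=1/40: DF=(98847/100000 − 1/40·(0.972500+0.968400+0.935400+0.894100))/(1+1/40) = 2181/2500 ≈ 0.872400
step 6 [3y] bond c/2=7/800: DF=(1800159/2000000 − 7/800·(0.972500+0.968400+0.935400+0.894100+0.872400))/(1+7/800) = 213/250 ≈ 0.852000
step 7 [3.5y] zero: DF = P = 8397/10000 ≈ 0.839700

1 1/2 389/400
2 1 2421/2500
3 3/2 4677/5000
4 2 8941/10000
5 5/2 2181/2500
6 3 213/250
7 7/2 8397/10000
s(1.5y) = (1/(4677/5000) − 1)/(3/2) = 646/14031 ≈ 4.6041%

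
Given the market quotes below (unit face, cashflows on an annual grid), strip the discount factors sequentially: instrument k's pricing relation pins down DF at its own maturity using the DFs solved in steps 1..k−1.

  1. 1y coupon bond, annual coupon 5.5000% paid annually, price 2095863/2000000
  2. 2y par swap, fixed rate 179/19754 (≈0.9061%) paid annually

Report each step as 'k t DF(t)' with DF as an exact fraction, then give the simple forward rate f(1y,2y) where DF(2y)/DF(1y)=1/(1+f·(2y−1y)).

step 1 [1y] bond c/1=11/200: DF=(2095863/2000000 − 11/200·(0))/(1+11/200) = 9933/10000 ≈ 0.993300
step 2 [2y] swap r/1=179/19754: DF=(1 − 179/19754·(0.993300))/(1+179/19754) = 9821/10000 ≈ 0.982100

1 1 9933/10000
2 2 9821/10000
f(1y,2y) = ((9933/10000)/(9821/10000) − 1)/(1) = 16/1403 ≈ 1.1404%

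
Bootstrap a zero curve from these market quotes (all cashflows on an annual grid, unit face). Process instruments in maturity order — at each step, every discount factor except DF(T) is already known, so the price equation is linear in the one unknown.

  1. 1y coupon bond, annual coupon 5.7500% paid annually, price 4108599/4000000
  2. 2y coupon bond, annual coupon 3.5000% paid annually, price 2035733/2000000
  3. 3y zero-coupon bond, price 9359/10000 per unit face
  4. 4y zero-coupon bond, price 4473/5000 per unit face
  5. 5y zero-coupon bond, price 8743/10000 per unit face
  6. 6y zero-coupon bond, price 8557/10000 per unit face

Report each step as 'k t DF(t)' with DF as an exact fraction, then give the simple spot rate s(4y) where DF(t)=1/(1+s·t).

step 1 [1y] bond c/1=23/400: DF=(4108599/4000000 − 23/400·(0))/(1+23/400) = 9713/10000 ≈ 0.971300
step 2 [2y] bond c/1=7/200: DF=(2035733/2000000 − 7/200·(0.971300))/(1+7/200) = 4753/5000 ≈ 0.950600
step 3 [3y] zero: DF = P = 9359/10000 ≈ 0.935900
step 4 [4y] zero: DF = P = 4473/5000 ≈ 0.894600
step 5 [5y] zero: DF = P = 8743/10000 ≈ 0.874300
step 6 [6y] zero: DF = P = 8557/10000 ≈ 0.855700

1 1 9713/10000
2 2 4753/5000
3 3 9359/10000
4 4 4473/5000
5 5 8743/10000
6 6 8557/10000
s(4y) = (1/(4473/5000) − 1)/(4) = 527/17892 ≈ 2.9455%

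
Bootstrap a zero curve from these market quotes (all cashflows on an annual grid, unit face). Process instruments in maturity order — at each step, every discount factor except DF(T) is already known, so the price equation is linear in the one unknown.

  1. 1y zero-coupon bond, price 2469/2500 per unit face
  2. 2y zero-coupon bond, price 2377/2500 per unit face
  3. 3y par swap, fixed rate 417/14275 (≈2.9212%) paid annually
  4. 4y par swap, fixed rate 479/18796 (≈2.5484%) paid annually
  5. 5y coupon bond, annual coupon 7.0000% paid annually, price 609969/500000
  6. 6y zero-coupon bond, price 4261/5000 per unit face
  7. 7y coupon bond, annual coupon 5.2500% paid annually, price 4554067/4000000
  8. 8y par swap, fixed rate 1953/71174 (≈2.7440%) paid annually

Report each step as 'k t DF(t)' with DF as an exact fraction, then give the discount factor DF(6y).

step 1 [1y] zero: DF = P = 2469/2500 ≈ 0.987600
step 2 [2y] zero: DF = P = 2377/2500 ≈ 0.950800
step 3 [3y] swap r/1=417/14275: DF=(1 − 417/14275·(0.987600+0.950800))/(1+417/14275) = 4583/5000 ≈ 0.916600
step 4 [4y] swap r/1=479/18796: DF=(1 − 479/18796·(0.987600+0.950800+0.916600))/(1+479/18796) = 4521/5000 ≈ 0.904200
step 5 [5y] bond c/1=7/100: DF=(609969/500000 − 7/100·(0.987600+0.950800+0.916600+0.904200))/(1+7/100) = 4471/5000 ≈ 0.894200
step 6 [6y] zero: DF = P = 4261/5000 ≈ 0.852200
step 7 [7y] bond c/1=21/400: DF=(4554067/4000000 − 21/400·(0.987600+0.950800+0.916600+0.904200+0.894200+0.852200))/(1+21/400) = 8071/10000 ≈ 0.807100
step 8 [8y] swap r/1=1953/71174: DF=(1 − 1953/71174·(0.987600+0.950800+0.916600+0.904200+0.894200+0.852200+0.807100))/(1+1953/71174) = 8047/10000 ≈ 0.804700

1 1 2469/2500
2 2 2377/2500
3 3 4583/5000
4 4 4521/5000
5 5 4471/5000
6 6 4261/5000
7 7 8071/10000
8 8 8047/10000
DF(6y) = 4261/5000 ≈ 0.852200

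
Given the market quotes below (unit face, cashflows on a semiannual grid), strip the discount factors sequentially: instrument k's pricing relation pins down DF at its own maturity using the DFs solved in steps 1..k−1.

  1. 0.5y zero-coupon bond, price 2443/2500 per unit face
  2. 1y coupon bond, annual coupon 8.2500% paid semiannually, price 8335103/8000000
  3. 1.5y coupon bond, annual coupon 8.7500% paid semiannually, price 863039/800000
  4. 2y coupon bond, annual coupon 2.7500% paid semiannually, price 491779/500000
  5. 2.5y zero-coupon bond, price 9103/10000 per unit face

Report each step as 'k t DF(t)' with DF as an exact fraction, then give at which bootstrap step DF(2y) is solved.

step 1 [0.5y] zero: DF = P = 2443/2500 ≈ 0.977200
step 2 [1y] bond c/2=33/800: DF=(8335103/8000000 − 33/800·(0.977200))/(1+33/800) = 9619/10000 ≈ 0.961900
step 3 [1.5y] bond c/2=7/160: DF=(863039/800000 − 7/160·(0.977200+0.961900))/(1+7/160) = 9523/10000 ≈ 0.952300
step 4 [2y] bond c/2=11/800: DF=(491779/500000 − 11/800·(0.977200+0.961900+0.952300))/(1+11/800) = 931/1000 ≈ 0.931000
step 5 [2.5y] zero: DF = P = 9103/10000 ≈ 0.910300

1 1/2 2443/2500
2 1 9619/10000
3 3/2 9523/10000
4 2 931/1000
5 5/2 9103/10000
DF(2y) is solved at step 4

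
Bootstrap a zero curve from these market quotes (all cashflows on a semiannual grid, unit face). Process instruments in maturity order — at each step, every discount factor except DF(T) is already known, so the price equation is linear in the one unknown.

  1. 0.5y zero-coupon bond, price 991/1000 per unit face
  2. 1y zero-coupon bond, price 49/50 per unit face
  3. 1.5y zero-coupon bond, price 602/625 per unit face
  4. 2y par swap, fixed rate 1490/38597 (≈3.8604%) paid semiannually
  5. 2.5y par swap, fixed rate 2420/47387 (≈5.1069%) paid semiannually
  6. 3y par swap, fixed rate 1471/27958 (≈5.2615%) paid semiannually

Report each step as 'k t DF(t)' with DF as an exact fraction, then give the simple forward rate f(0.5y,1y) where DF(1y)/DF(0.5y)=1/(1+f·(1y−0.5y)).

step 1 [0.5y] zero: DF = P = 991/1000 ≈ 0.991000
step 2 [1y] zero: DF = P = 49/50 ≈ 0.980000
step 3 [1.5y] zero: DF = P = 602/625 ≈ 0.963200
step 4 [2y] swap r/2=745/38597: DF=(1 − 745/38597·(0.991000+0.980000+0.963200))/(1+745/38597) = 1851/2000 ≈ 0.925500
step 5 [2.5y] swap r/2=1210/47387: DF=(1 − 1210/47387·(0.991000+0.980000+0.963200+0.925500))/(1+1210/47387) = 879/1000 ≈ 0.879000
step 6 [3y] swap r/2=1471/55916: DF=(1 − 1471/55916·(0.991000+0.980000+0.963200+0.925500+0.879000))/(1+1471/55916) = 8529/10000 ≈ 0.852900

1 1/2 991/1000
2 1 49/50
3 3/2 602/625
4 2 1851/2000
5 5/2 879/1000
6 3 8529/10000
f(0.5y,1y) = ((991/1000)/(49/50) − 1)/(1/2) = 11/490 ≈ 2.2449%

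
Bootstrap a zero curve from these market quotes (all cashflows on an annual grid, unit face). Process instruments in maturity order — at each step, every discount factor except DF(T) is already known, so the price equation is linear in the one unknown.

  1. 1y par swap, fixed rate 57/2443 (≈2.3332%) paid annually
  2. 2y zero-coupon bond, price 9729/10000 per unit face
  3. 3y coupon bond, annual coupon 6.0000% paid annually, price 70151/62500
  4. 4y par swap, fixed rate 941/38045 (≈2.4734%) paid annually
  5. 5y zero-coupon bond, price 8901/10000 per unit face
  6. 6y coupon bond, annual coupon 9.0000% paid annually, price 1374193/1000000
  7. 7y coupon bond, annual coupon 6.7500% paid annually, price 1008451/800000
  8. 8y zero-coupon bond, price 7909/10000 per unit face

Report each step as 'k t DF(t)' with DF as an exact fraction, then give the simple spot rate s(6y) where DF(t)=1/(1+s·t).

step 1 [1y] swap r/1=57/2443: DF=(1 − 57/2443·(0))/(1+57/2443) = 2443/2500 ≈ 0.977200
step 2 [2y] zero: DF = P = 9729/10000 ≈ 0.972900
step 3 [3y] bond c/1=3/50: DF=(70151/62500 − 3/50·(0.977200+0.972900))/(1+3/50) = 1897/2000 ≈ 0.948500
step 4 [4y] swap r/1=941/38045: DF=(1 − 941/38045·(0.977200+0.972900+0.948500))/(1+941/38045) = 9059/10000 ≈ 0.905900
step 5 [5y] zero: DF = P = 8901/10000 ≈ 0.890100
step 6 [6y] bond c/1=9/100: DF=(1374193/1000000 − 9/100·(0.977200+0.972900+0.948500+0.905900+0.890100))/(1+9/100) = 8731/10000 ≈ 0.873100
step 7 [7y] bond c/1=27/400: DF=(1008451/800000 − 27/400·(0.977200+0.972900+0.948500+0.905900+0.890100+0.873100))/(1+27/400) = 518/625 ≈ 0.828800
step 8 [8y] zero: DF = P = 7909/10000 ≈ 0.790900

1 1 2443/2500
2 2 9729/10000
3 3 1897/2000
4 4 9059/10000
5 5 8901/10000
6 6 8731/10000
7 7 518/625
8 8 7909/10000
s(6y) = (1/(8731/10000) − 1)/(6) = 423/17462 ≈ 2.4224%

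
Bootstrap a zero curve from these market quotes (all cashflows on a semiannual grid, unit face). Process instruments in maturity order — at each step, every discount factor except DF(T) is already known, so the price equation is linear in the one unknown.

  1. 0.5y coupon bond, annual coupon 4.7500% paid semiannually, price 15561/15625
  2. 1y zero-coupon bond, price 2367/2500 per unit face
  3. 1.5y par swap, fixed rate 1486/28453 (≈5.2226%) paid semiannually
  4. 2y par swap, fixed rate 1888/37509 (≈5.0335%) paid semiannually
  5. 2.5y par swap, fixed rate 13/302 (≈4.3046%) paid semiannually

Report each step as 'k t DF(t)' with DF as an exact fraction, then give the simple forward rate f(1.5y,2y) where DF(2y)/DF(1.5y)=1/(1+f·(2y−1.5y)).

step 1 [0.5y] bond c/2=19/800: DF=(15561/15625 − 19/800·(0))/(1+19/800) = 608/625 ≈ 0.972800
step 2 [1y] zero: DF = P = 2367/2500 ≈ 0.946800
step 3 [1.5y] swap r/2=743/28453: DF=(1 − 743/28453·(0.972800+0.946800))/(1+743/28453) = 9257/10000 ≈ 0.925700
step 4 [2y] swap r/2=944/37509: DF=(1 − 944/37509·(0.972800+0.946800+0.925700))/(1+944/37509) = 566/625 ≈ 0.905600
step 5 [2.5y] swap r/2=13/604: DF=(1 − 13/604·(0.972800+0.946800+0.925700+0.905600))/(1+13/604) = 8999/10000 ≈ 0.899900

1 1/2 608/625
2 1 2367/2500
3 3/2 9257/10000
4 2 566/625
5 5/2 8999/10000
f(1.5y,2y) = ((9257/10000)/(566/625) − 1)/(1/2) = 201/4528 ≈ 4.4390%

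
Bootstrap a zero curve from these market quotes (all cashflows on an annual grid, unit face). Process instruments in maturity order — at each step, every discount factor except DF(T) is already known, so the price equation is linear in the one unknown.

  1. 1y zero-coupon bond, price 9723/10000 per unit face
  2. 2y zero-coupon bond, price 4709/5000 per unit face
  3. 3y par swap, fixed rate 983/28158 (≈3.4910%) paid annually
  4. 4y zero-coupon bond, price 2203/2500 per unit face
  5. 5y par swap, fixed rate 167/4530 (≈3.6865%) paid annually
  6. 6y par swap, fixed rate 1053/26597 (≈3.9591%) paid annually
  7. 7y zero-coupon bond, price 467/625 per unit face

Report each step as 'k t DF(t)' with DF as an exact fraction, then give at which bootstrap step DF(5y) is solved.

step 1 [1y] zero: DF = P = 9723/10000 ≈ 0.972300
step 2 [2y] zero: DF = P = 4709/5000 ≈ 0.941800
step 3 [3y] swap r/1=983/28158: DF=(1 − 983/28158·(0.972300+0.941800))/(1+983/28158) = 9017/10000 ≈ 0.901700
step 4 [4y] zero: DF = P = 2203/2500 ≈ 0.881200
step 5 [5y] swap r/1=167/4530: DF=(1 − 167/4530·(0.972300+0.941800+0.901700+0.881200))/(1+167/4530) = 833/1000 ≈ 0.833000
step 6 [6y] swap r/1=1053/26597: DF=(1 − 1053/26597·(0.972300+0.941800+0.901700+0.881200+0.833000))/(1+1053/26597) = 3947/5000 ≈ 0.789400
step 7 [7y] zero: DF = P = 467/625 ≈ 0.747200

1 1 9723/10000
2 2 4709/5000
3 3 9017/10000
4 4 2203/2500
5 5 833/1000
6 6 3947/5000
7 7 467/625
DF(5y) is solved at step 5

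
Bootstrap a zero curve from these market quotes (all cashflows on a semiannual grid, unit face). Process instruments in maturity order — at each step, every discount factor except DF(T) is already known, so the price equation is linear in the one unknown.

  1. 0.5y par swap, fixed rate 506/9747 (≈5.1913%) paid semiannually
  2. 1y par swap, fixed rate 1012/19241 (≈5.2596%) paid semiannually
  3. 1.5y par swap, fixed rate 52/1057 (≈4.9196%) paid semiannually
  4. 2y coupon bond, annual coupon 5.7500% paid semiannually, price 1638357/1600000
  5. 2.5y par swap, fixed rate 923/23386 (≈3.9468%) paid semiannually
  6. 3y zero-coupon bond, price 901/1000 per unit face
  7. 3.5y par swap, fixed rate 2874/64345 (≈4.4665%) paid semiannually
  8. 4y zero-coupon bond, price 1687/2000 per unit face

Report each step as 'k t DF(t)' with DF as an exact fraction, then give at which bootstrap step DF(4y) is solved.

1 1/2 9747/10000
2 1 4747/5000
3 3/2 4649/5000
4 2 2289/2500
5 5/2 9077/10000
6 3 901/1000
7 7/2 8563/10000
8 4 1687/2000
DF(4y) is solved at step 8

step 1 [0.5y] swap r/2=253/9747: DF=(1 − 253/9747·(0))/(1+253/9747) = 9747/10000 ≈ 0.974700
step 2 [1y] swap r/2=506/19241: DF=(1 − 506/19241·(0.974700))/(1+506/19241) = 4747/5000 ≈ 0.949400
step 3 [1.5y] swap r/2=26/1057: DF=(1 − 26/1057·(0.974700+0.949400))/(1+26/1057) = 4649/5000 ≈ 0.929800
step 4 [2y] bond c/2=23/800: DF=(1638357/1600000 − 23/800·(0.974700+0.949400+0.929800))/(1+23/800) = 2289/2500 ≈ 0.915600
step 5 [2.5y] swap r/2=923/46772: DF=(1 − 923/46772·(0.974700+0.949400+0.929800+0.915600))/(1+923/46772) = 9077/10000 ≈ 0.907700
step 6 [3y] zero: DF = P = 901/1000 ≈ 0.901000
step 7 [3.5y] swap r/2=1437/64345: DF=(1 − 1437/64345·(0.974700+0.949400+0.929800+0.915600+0.907700+0.901000))/(1+1437/64345) = 8563/10000 ≈ 0.856300
step 8 [4y] zero: DF = P = 1687/2000 ≈ 0.843500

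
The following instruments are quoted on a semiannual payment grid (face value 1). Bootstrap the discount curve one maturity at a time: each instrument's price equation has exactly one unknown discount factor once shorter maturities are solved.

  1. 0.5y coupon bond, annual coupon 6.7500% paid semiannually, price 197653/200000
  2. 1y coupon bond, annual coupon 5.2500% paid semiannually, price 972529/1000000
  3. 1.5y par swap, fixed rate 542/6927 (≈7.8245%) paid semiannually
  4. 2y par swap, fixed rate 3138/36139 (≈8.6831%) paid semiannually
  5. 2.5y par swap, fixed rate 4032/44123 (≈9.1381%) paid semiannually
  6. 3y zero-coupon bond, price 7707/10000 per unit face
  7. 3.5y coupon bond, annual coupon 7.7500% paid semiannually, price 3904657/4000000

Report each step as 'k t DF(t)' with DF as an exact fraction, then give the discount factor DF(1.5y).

step 1 [0.5y] bond c/2=27/800: DF=(197653/200000 − 27/800·(0))/(1+27/800) = 239/250 ≈ 0.956000
step 2 [1y] bond c/2=21/800: DF=(972529/1000000 − 21/800·(0.956000))/(1+21/800) = 577/625 ≈ 0.923200
step 3 [1.5y] swap r/2=271/6927: DF=(1 − 271/6927·(0.956000+0.923200))/(1+271/6927) = 2229/2500 ≈ 0.891600
step 4 [2y] swap r/2=1569/36139: DF=(1 − 1569/36139·(0.956000+0.923200+0.891600))/(1+1569/36139) = 8431/10000 ≈ 0.843100
step 5 [2.5y] swap r/2=2016/44123: DF=(1 − 2016/44123·(0.956000+0.923200+0.891600+0.843100))/(1+2016/44123) = 499/625 ≈ 0.798400
step 6 [3y] zero: DF = P = 7707/10000 ≈ 0.770700
step 7 [3.5y] bond c/2=31/800: DF=(3904657/4000000 − 31/800·(0.956000+0.923200+0.891600+0.843100+0.798400+0.770700))/(1+31/800) = 933/1250 ≈ 0.746400

1 1/2 239/250
2 1 577/625
3 3/2 2229/2500
4 2 8431/10000
5 5/2 499/625
6 3 7707/10000
7 7/2 933/1250
DF(1.5y) = 2229/2500 ≈ 0.891600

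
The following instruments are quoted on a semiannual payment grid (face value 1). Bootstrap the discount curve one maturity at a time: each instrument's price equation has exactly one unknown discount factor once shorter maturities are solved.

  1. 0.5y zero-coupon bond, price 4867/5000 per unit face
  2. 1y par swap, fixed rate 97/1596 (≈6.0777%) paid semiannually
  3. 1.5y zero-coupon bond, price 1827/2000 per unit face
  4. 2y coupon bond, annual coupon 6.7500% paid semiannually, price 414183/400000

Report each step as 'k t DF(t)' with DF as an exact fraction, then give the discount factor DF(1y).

1 1/2 4867/5000
2 1 4709/5000
3 3/2 1827/2000
4 2 9093/10000
DF(1y) = 4709/5000 ≈ 0.941800

step 1 [0.5y] zero: DF = P = 4867/5000 ≈ 0.973400
step 2 [1y] swap r/2=97/3192: DF=(1 − 97/3192·(0.973400))/(1+97/3192) = 4709/5000 ≈ 0.941800
step 3 [1.5y] zero: DF = P = 1827/2000 ≈ 0.913500
step 4 [2y] bond c/2=27/800: DF=(414183/400000 − 27/800·(0.973400+0.941800+0.913500))/(1+27/800) = 9093/10000 ≈ 0.909300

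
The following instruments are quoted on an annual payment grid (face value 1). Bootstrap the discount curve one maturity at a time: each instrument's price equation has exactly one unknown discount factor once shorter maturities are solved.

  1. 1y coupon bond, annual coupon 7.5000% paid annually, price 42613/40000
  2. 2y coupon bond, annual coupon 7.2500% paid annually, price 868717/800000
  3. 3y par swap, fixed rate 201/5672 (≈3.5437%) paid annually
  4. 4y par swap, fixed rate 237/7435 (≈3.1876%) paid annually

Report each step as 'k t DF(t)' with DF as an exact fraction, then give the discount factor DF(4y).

step 1 [1y] bond c/1=3/40: DF=(42613/40000 − 3/40·(0))/(1+3/40) = 991/1000 ≈ 0.991000
step 2 [2y] bond c/1=29/400: DF=(868717/800000 − 29/400·(0.991000))/(1+29/400) = 1891/2000 ≈ 0.945500
step 3 [3y] swap r/1=201/5672: DF=(1 − 201/5672·(0.991000+0.945500))/(1+201/5672) = 1799/2000 ≈ 0.899500
step 4 [4y] swap r/1=237/7435: DF=(1 − 237/7435·(0.991000+0.945500+0.899500))/(1+237/7435) = 1763/2000 ≈ 0.881500

1 1 991/1000
2 2 1891/2000
3 3 1799/2000
4 4 1763/2000
DF(4y) = 1763/2000 ≈ 0.881500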